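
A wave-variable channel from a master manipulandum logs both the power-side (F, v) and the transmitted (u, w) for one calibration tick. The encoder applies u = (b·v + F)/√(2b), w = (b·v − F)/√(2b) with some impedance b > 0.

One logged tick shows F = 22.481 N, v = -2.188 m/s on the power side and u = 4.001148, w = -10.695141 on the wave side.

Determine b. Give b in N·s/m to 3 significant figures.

b = 4.68 N·s/m

u + w = -6.693993;  u + w = √(2b)·v, so √(2b) = -6.693993/(-2.188) = 3.059412.
b = (√(2b))²/2 = 9.360001/2 = 4.680000.
(Check via u − w = 2F/√(2b): u − w = 14.696289, 2F/√(2b) = 14.696289.)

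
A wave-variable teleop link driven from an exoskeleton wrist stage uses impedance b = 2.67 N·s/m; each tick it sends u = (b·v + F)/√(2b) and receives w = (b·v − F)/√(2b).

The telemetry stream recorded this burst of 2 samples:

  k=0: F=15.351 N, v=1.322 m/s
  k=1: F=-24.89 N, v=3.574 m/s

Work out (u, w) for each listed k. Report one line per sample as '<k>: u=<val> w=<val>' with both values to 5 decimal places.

0: u=8.17050 w=-5.11556
1: u=-6.64148 w=14.90043

k=0: b·v=2.67×1.322=3.52974; √(2b)=2.31084; u=(3.52974+15.351)/2.31084=8.17050, w=(3.52974−15.351)/2.31084=-5.11556
k=1: b·v=2.67×3.574=9.54258; √(2b)=2.31084; u=(9.54258+(-24.89))/2.31084=-6.64148, w=(9.54258−(-24.89))/2.31084=14.90043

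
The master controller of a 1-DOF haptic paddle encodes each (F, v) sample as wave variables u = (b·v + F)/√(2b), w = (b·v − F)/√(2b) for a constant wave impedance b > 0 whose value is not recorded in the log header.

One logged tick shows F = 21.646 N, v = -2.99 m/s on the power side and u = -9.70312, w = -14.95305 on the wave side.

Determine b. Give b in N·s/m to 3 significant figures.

b = 34 N·s/m

u + w = -24.6562;  u + w = √(2b)·v, so √(2b) = -24.6562/(-2.99) = 8.2462.
b = (√(2b))²/2 = 68.0000/2 = 34.0000.
(Check via u − w = 2F/√(2b): u − w = 5.2499, 2F/√(2b) = 5.2499.)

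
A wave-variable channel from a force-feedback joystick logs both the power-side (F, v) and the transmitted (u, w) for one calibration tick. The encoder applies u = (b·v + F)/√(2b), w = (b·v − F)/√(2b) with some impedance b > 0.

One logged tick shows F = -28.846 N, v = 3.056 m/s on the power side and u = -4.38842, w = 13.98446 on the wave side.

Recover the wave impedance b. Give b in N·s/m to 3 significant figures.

b = 4.93 N·s/m

u + w = 9.5960;  u + w = √(2b)·v, so √(2b) = 9.5960/3.056 = 3.1401.
b = (√(2b))²/2 = 9.8600/2 = 4.9300.
(Check via u − w = 2F/√(2b): u − w = -18.3729, 2F/√(2b) = -18.3729.)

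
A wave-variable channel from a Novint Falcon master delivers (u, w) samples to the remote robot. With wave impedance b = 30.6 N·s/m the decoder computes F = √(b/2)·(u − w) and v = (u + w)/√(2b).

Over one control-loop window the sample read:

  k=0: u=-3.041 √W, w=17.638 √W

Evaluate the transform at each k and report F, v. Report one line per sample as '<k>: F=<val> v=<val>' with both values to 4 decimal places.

0: F=-80.8864 v=1.8659

k=0: u−w=-20.6790, u+w=14.5970; √(b/2)=3.9115, √(2b)=7.8230; F=3.9115×(-20.679)=-80.8864, v=14.5970/7.8230=1.8659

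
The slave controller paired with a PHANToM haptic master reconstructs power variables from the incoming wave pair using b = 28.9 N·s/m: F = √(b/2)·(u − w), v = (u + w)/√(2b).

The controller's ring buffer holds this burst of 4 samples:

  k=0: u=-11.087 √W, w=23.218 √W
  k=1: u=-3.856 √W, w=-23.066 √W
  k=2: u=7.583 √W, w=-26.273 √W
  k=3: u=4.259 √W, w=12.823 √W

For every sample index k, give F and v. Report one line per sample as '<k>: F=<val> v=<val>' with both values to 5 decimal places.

k=0: u−w=-34.30500, u+w=12.13100; √(b/2)=3.80132, √(2b)=7.60263; F=3.80132×(-34.305)=-130.40413, v=12.13100/7.60263=1.59563
k=1: u−w=19.21000, u+w=-26.92200; √(b/2)=3.80132, √(2b)=7.60263; F=3.80132×19.21=73.02327, v=-26.92200/7.60263=-3.54114
k=2: u−w=33.85600, u+w=-18.69000; √(b/2)=3.80132, √(2b)=7.60263; F=3.80132×33.856=128.69734, v=-18.69000/7.60263=-2.45836
k=3: u−w=-8.56400, u+w=17.08200; √(b/2)=3.80132, √(2b)=7.60263; F=3.80132×(-8.564)=-32.55447, v=17.08200/7.60263=2.24685

0: F=-130.40413 v=1.59563
1: F=73.02327 v=-3.54114
2: F=128.69734 v=-2.45836
3: F=-32.55447 v=2.24685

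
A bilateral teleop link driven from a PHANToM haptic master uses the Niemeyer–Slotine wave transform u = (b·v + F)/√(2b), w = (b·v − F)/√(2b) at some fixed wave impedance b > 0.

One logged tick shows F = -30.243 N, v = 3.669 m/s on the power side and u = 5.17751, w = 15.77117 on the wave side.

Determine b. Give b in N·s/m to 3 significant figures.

u + w = 20.94868;  u + w = √(2b)·v, so √(2b) = 20.94868/3.669 = 5.70964.
b = (√(2b))²/2 = 32.60002/2 = 16.30001.
(Check via u − w = 2F/√(2b): u − w = -10.59366, 2F/√(2b) = -10.59366.)

b = 16.3 N·s/m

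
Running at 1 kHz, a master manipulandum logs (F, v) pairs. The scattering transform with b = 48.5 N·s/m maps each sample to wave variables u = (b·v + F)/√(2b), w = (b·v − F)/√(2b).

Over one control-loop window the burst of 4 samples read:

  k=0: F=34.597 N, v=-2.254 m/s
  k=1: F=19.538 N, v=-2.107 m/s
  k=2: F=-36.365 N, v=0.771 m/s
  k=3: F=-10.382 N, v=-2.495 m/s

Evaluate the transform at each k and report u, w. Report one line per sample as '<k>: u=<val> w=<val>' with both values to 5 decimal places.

0: u=-7.58687 w=-14.61246
1: u=-8.39199 w=-12.35956
2: u=0.10443 w=7.48904
3: u=-13.34058 w=-11.23232

k=0: b·v=48.5×(-2.254)=-109.31900; √(2b)=9.84886; u=(-109.31900+34.597)/9.84886=-7.58687, w=(-109.31900−34.597)/9.84886=-14.61246
k=1: b·v=48.5×(-2.107)=-102.18950; √(2b)=9.84886; u=(-102.18950+19.538)/9.84886=-8.39199, w=(-102.18950−19.538)/9.84886=-12.35956
k=2: b·v=48.5×0.771=37.39350; √(2b)=9.84886; u=(37.39350+(-36.365))/9.84886=0.10443, w=(37.39350−(-36.365))/9.84886=7.48904
k=3: b·v=48.5×(-2.495)=-121.00750; √(2b)=9.84886; u=(-121.00750+(-10.382))/9.84886=-13.34058, w=(-121.00750−(-10.382))/9.84886=-11.23232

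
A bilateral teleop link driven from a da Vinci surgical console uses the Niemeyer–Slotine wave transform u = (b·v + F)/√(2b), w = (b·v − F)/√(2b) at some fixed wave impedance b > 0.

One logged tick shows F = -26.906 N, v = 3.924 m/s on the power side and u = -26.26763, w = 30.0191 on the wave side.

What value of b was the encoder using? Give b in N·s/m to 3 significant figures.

u + w = 3.75147;  u + w = √(2b)·v, so √(2b) = 3.75147/3.924 = 0.95603.
b = (√(2b))²/2 = 0.91400/2 = 0.45700.
(Check via u − w = 2F/√(2b): u − w = -56.28673, 2F/√(2b) = -56.28681.)

b = 0.457 N·s/m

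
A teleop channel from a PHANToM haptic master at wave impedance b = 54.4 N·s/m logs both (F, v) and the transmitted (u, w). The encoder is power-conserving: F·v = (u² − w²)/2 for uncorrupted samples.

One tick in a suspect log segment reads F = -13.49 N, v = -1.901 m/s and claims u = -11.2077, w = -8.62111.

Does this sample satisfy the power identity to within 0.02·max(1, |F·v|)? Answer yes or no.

yes

F·v = (-13.49)×(-1.901) = 25.64449 W.
(u² − w²)/2 = (125.61254 − 74.32354)/2 = 25.64450 W.
|Δ| = 0.00001;  2% of max(1, |F·v|) = 0.51289.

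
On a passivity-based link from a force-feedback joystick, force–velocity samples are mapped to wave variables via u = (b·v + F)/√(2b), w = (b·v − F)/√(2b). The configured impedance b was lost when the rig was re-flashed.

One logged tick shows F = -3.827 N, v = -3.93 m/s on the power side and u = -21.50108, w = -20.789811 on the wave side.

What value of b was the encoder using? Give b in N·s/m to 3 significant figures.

b = 57.9 N·s/m

u + w = -42.290891;  u + w = √(2b)·v, so √(2b) = -42.290891/(-3.93) = 10.761041.
b = (√(2b))²/2 = 115.800003/2 = 57.900001.
(Check via u − w = 2F/√(2b): u − w = -0.711269, 2F/√(2b) = -0.711269.)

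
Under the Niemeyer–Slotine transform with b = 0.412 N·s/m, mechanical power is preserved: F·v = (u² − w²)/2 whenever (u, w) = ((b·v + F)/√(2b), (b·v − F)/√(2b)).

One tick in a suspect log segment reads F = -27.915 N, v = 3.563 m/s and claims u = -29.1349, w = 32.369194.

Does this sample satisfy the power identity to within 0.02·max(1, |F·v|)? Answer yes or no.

F·v = (-27.915)×3.563 = -99.461145 W.
(u² − w²)/2 = (848.842398 − 1047.764720)/2 = -99.461161 W.
|Δ| = 0.000016;  2% of max(1, |F·v|) = 1.989223.

yes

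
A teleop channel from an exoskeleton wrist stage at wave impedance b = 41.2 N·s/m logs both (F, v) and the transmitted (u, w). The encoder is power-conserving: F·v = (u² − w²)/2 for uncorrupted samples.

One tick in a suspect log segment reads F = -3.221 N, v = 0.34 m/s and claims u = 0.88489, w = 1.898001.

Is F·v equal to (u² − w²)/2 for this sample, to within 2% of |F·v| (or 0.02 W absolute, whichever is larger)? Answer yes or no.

no

F·v = (-3.221)×0.34 = -1.095140 W.
(u² − w²)/2 = (0.783030 − 3.602408)/2 = -1.409689 W.
|Δ| = 0.314549;  2% of max(1, |F·v|) = 0.021903.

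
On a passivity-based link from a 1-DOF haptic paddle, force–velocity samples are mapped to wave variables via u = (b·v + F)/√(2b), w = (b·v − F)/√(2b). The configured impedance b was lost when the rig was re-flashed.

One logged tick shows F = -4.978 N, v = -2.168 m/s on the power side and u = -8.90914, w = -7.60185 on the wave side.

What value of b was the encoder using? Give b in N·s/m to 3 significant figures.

u + w = -16.5110;  u + w = √(2b)·v, so √(2b) = -16.5110/(-2.168) = 7.6158.
b = (√(2b))²/2 = 58.0000/2 = 29.0000.
(Check via u − w = 2F/√(2b): u − w = -1.3073, 2F/√(2b) = -1.3073.)

b = 29 N·s/m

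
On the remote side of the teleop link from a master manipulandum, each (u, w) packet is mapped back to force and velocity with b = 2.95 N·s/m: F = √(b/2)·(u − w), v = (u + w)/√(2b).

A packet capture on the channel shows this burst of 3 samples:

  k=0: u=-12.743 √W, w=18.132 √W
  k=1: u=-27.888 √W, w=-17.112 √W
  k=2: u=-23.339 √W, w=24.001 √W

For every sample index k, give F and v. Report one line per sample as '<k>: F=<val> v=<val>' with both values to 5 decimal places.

0: F=-37.49756 v=2.21862
1: F=-13.08741 v=-18.52621
2: F=-57.49423 v=0.27254

k=0: u−w=-30.87500, u+w=5.38900; √(b/2)=1.21450, √(2b)=2.42899; F=1.21450×(-30.875)=-37.49756, v=5.38900/2.42899=2.21862
k=1: u−w=-10.77600, u+w=-45.00000; √(b/2)=1.21450, √(2b)=2.42899; F=1.21450×(-10.776)=-13.08741, v=-45.00000/2.42899=-18.52621
k=2: u−w=-47.34000, u+w=0.66200; √(b/2)=1.21450, √(2b)=2.42899; F=1.21450×(-47.34)=-57.49423, v=0.66200/2.42899=0.27254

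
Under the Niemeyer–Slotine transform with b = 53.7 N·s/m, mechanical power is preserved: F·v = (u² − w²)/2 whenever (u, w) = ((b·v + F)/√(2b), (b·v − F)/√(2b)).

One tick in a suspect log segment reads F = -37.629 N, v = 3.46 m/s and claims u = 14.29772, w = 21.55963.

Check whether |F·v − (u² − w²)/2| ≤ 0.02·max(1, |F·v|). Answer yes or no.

yes

F·v = (-37.629)×3.46 = -130.1963 W.
(u² − w²)/2 = (204.4248 − 464.8176)/2 = -130.1964 W.
|Δ| = 0.0001;  2% of max(1, |F·v|) = 2.6039.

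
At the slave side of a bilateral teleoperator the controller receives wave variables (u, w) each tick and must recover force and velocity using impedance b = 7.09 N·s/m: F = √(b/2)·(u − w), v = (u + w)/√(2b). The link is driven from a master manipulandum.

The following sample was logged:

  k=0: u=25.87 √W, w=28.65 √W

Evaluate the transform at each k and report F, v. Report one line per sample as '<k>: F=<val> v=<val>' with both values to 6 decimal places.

k=0: u−w=-2.780000, u+w=54.520000; √(b/2)=1.882817, √(2b)=3.765634; F=1.882817×(-2.78)=-5.234231, v=54.520000/3.765634=14.478305

0: F=-5.234231 v=14.478305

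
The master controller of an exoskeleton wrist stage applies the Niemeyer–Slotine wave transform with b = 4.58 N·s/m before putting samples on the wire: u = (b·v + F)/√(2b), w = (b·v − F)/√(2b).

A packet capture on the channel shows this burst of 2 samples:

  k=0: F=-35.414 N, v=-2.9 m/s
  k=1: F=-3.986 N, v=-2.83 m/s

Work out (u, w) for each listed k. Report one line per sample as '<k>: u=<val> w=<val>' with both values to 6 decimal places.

0: u=-16.089611 w=7.312619
1: u=-5.599579 w=-2.965556

k=0: b·v=4.58×(-2.9)=-13.282000; √(2b)=3.026549; u=(-13.282000+(-35.414))/3.026549=-16.089611, w=(-13.282000−(-35.414))/3.026549=7.312619
k=1: b·v=4.58×(-2.83)=-12.961400; √(2b)=3.026549; u=(-12.961400+(-3.986))/3.026549=-5.599579, w=(-12.961400−(-3.986))/3.026549=-2.965556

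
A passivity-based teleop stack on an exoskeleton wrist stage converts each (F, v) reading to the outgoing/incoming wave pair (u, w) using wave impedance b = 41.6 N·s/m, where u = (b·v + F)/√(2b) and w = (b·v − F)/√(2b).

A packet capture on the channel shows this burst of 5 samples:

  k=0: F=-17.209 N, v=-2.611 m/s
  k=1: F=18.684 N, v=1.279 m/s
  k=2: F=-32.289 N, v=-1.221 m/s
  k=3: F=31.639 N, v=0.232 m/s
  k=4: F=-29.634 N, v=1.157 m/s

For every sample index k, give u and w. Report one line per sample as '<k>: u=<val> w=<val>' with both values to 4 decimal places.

0: u=-13.7947 w=-10.0213
1: u=7.8815 w=3.7848
2: u=-9.1085 w=-2.0287
3: u=4.5267 w=-2.4106
4: u=2.0279 w=8.5256

k=0: b·v=41.6×(-2.611)=-108.6176; √(2b)=9.1214; u=(-108.6176+(-17.209))/9.1214=-13.7947, w=(-108.6176−(-17.209))/9.1214=-10.0213
k=1: b·v=41.6×1.279=53.2064; √(2b)=9.1214; u=(53.2064+18.684)/9.1214=7.8815, w=(53.2064−18.684)/9.1214=3.7848
k=2: b·v=41.6×(-1.221)=-50.7936; √(2b)=9.1214; u=(-50.7936+(-32.289))/9.1214=-9.1085, w=(-50.7936−(-32.289))/9.1214=-2.0287
k=3: b·v=41.6×0.232=9.6512; √(2b)=9.1214; u=(9.6512+31.639)/9.1214=4.5267, w=(9.6512−31.639)/9.1214=-2.4106
k=4: b·v=41.6×1.157=48.1312; √(2b)=9.1214; u=(48.1312+(-29.634))/9.1214=2.0279, w=(48.1312−(-29.634))/9.1214=8.5256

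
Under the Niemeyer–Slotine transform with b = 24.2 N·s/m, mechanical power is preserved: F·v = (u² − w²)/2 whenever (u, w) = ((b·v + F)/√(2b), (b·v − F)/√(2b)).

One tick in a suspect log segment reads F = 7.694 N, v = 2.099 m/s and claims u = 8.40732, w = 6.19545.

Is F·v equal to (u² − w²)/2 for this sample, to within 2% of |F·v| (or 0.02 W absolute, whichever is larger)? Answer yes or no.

yes

F·v = 7.694×2.099 = 16.14971 W.
(u² − w²)/2 = (70.68303 − 38.38360)/2 = 16.14971 W.
|Δ| = 0.00001;  2% of max(1, |F·v|) = 0.32299.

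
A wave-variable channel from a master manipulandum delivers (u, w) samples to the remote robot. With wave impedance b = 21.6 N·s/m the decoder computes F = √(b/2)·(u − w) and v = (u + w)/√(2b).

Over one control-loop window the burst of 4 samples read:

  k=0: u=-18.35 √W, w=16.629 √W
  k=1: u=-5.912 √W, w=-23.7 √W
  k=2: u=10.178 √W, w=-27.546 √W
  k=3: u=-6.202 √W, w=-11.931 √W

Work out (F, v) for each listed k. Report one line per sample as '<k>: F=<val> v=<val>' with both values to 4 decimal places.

k=0: u−w=-34.9790, u+w=-1.7210; √(b/2)=3.2863, √(2b)=6.5727; F=3.2863×(-34.979)=-114.9527, v=-1.7210/6.5727=-0.2618
k=1: u−w=17.7880, u+w=-29.6120; √(b/2)=3.2863, √(2b)=6.5727; F=3.2863×17.788=58.4573, v=-29.6120/6.5727=-4.5053
k=2: u−w=37.7240, u+w=-17.3680; √(b/2)=3.2863, √(2b)=6.5727; F=3.2863×37.724=123.9737, v=-17.3680/6.5727=-2.6425
k=3: u−w=5.7290, u+w=-18.1330; √(b/2)=3.2863, √(2b)=6.5727; F=3.2863×5.729=18.8274, v=-18.1330/6.5727=-2.7588

0: F=-114.9527 v=-0.2618
1: F=58.4573 v=-4.5053
2: F=123.9737 v=-2.6425
3: F=18.8274 v=-2.7588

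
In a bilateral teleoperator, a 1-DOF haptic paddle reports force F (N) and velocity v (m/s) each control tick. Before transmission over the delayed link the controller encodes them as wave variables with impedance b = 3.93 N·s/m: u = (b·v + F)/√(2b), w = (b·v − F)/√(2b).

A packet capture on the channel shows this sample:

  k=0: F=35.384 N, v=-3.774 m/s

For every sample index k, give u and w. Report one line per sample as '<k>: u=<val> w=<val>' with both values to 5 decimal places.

0: u=7.33072 w=-17.91139

k=0: b·v=3.93×(-3.774)=-14.83182; √(2b)=2.80357; u=(-14.83182+35.384)/2.80357=7.33072, w=(-14.83182−35.384)/2.80357=-17.91139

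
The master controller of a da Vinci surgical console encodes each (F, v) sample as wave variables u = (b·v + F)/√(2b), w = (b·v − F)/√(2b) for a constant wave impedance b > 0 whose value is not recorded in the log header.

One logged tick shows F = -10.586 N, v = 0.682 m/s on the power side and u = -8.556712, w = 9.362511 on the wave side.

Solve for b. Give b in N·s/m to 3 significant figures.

u + w = 0.805799;  u + w = √(2b)·v, so √(2b) = 0.805799/0.682 = 1.181523.
b = (√(2b))²/2 = 1.395998/2 = 0.697999.
(Check via u − w = 2F/√(2b): u − w = -17.919223, 2F/√(2b) = -17.919238.)

b = 0.698 N·s/m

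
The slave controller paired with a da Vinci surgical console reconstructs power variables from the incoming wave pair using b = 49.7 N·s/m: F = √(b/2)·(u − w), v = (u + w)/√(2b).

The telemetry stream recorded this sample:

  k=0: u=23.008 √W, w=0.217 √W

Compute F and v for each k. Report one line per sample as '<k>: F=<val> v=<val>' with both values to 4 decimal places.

k=0: u−w=22.7910, u+w=23.2250; √(b/2)=4.9850, √(2b)=9.9700; F=4.9850×22.791=113.6126, v=23.2250/9.9700=2.3295

0: F=113.6126 v=2.3295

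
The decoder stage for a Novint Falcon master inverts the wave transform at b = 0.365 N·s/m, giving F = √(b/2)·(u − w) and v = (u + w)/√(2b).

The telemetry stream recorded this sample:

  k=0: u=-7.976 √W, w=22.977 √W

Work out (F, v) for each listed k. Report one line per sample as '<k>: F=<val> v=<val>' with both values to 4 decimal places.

0: F=-13.2231 v=17.5573

k=0: u−w=-30.9530, u+w=15.0010; √(b/2)=0.4272, √(2b)=0.8544; F=0.4272×(-30.953)=-13.2231, v=15.0010/0.8544=17.5573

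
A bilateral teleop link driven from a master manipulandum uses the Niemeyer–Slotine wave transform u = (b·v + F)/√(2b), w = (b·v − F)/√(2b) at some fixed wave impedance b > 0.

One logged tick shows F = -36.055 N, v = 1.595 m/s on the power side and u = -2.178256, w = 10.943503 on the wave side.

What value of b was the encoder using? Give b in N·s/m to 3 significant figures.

u + w = 8.765247;  u + w = √(2b)·v, so √(2b) = 8.765247/1.595 = 5.495453.
b = (√(2b))²/2 = 30.200000/2 = 15.100000.
(Check via u − w = 2F/√(2b): u − w = -13.121759, 2F/√(2b) = -13.121758.)

b = 15.1 N·s/m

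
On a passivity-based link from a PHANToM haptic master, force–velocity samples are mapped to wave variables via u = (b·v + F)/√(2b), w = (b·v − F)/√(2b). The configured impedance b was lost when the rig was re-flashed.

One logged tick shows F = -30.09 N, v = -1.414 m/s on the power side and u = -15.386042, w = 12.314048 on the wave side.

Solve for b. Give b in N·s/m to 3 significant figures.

u + w = -3.071994;  u + w = √(2b)·v, so √(2b) = -3.071994/(-1.414) = 2.172556.
b = (√(2b))²/2 = 4.719999/2 = 2.360000.
(Check via u − w = 2F/√(2b): u − w = -27.700090, 2F/√(2b) = -27.700093.)

b = 2.36 N·s/m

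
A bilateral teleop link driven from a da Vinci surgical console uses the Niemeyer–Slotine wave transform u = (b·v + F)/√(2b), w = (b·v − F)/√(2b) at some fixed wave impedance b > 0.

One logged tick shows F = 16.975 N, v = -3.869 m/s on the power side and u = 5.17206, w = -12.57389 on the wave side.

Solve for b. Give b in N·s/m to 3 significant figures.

u + w = -7.40183;  u + w = √(2b)·v, so √(2b) = -7.40183/(-3.869) = 1.91311.
b = (√(2b))²/2 = 3.66000/2 = 1.83000.
(Check via u − w = 2F/√(2b): u − w = 17.74595, 2F/√(2b) = 17.74596.)

b = 1.83 N·s/m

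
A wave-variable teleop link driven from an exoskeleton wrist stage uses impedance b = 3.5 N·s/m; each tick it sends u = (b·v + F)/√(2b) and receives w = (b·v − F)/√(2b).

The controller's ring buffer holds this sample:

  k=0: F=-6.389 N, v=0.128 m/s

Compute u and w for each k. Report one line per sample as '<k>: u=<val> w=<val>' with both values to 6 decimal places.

0: u=-2.245487 w=2.584143

k=0: b·v=3.5×0.128=0.448000; √(2b)=2.645751; u=(0.448000+(-6.389))/2.645751=-2.245487, w=(0.448000−(-6.389))/2.645751=2.584143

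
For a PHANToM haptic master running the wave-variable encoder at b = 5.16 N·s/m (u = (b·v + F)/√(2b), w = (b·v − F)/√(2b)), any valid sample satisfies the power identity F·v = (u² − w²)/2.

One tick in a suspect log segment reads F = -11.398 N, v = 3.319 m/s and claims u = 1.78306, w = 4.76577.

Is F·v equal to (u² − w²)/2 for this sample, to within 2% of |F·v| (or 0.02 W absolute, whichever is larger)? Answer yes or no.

F·v = (-11.398)×3.319 = -37.8300 W.
(u² − w²)/2 = (3.1793 − 22.7126)/2 = -9.7666 W.
|Δ| = 28.0633;  2% of max(1, |F·v|) = 0.7566.

no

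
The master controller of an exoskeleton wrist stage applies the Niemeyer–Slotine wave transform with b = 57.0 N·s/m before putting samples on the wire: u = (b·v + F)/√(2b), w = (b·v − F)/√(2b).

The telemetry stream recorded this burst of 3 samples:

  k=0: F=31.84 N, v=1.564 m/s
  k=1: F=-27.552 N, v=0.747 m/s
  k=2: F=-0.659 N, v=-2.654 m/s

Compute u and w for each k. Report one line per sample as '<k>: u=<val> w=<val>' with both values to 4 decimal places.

k=0: b·v=57.0×1.564=89.1480; √(2b)=10.6771; u=(89.1480+31.84)/10.6771=11.3316, w=(89.1480−31.84)/10.6771=5.3674
k=1: b·v=57.0×0.747=42.5790; √(2b)=10.6771; u=(42.5790+(-27.552))/10.6771=1.4074, w=(42.5790−(-27.552))/10.6771=6.5684
k=2: b·v=57.0×(-2.654)=-151.2780; √(2b)=10.6771; u=(-151.2780+(-0.659))/10.6771=-14.2302, w=(-151.2780−(-0.659))/10.6771=-14.1068

0: u=11.3316 w=5.3674
1: u=1.4074 w=6.5684
2: u=-14.2302 w=-14.1068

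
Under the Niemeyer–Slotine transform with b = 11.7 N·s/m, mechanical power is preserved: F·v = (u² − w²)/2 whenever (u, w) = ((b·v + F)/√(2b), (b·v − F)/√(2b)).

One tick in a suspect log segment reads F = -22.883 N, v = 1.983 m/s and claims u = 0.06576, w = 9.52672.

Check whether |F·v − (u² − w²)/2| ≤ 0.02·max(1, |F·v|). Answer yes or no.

yes

F·v = (-22.883)×1.983 = -45.3770 W.
(u² − w²)/2 = (0.0043 − 90.7584)/2 = -45.3770 W.
|Δ| = 0.0000;  2% of max(1, |F·v|) = 0.9075.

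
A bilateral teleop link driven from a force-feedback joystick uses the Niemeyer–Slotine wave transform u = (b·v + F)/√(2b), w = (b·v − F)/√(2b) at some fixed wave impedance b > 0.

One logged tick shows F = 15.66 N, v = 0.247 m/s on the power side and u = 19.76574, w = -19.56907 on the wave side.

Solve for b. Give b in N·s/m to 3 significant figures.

b = 0.317 N·s/m

u + w = 0.19667;  u + w = √(2b)·v, so √(2b) = 0.19667/0.247 = 0.79623.
b = (√(2b))²/2 = 0.63399/2 = 0.31699.
(Check via u − w = 2F/√(2b): u − w = 39.33481, 2F/√(2b) = 39.33513.)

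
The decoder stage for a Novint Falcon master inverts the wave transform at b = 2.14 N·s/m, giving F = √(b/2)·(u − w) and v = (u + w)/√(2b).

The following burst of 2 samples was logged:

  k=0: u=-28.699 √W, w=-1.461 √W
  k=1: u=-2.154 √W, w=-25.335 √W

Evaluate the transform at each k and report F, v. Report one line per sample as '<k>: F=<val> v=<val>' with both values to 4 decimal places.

0: F=-28.1752 v=-14.5784
1: F=23.9786 v=-13.2873

k=0: u−w=-27.2380, u+w=-30.1600; √(b/2)=1.0344, √(2b)=2.0688; F=1.0344×(-27.238)=-28.1752, v=-30.1600/2.0688=-14.5784
k=1: u−w=23.1810, u+w=-27.4890; √(b/2)=1.0344, √(2b)=2.0688; F=1.0344×23.181=23.9786, v=-27.4890/2.0688=-13.2873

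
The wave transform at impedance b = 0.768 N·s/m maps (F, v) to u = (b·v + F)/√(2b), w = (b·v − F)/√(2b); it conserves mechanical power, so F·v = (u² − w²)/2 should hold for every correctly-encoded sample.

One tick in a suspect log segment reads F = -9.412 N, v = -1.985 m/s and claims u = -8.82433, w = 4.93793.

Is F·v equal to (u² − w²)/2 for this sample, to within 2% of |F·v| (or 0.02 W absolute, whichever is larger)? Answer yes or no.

no

F·v = (-9.412)×(-1.985) = 18.6828 W.
(u² − w²)/2 = (77.8688 − 24.3832)/2 = 26.7428 W.
|Δ| = 8.0600;  2% of max(1, |F·v|) = 0.3737.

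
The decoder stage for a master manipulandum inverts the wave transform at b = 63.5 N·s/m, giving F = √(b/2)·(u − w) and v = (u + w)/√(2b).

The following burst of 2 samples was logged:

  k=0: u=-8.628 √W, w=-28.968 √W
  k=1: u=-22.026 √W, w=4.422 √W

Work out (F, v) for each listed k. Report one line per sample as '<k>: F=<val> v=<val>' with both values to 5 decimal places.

k=0: u−w=20.34000, u+w=-37.59600; √(b/2)=5.63471, √(2b)=11.26943; F=5.63471×20.34=114.61008, v=-37.59600/11.26943=-3.33611
k=1: u−w=-26.44800, u+w=-17.60400; √(b/2)=5.63471, √(2b)=11.26943; F=5.63471×(-26.448)=-149.02691, v=-17.60400/11.26943=-1.56210

0: F=114.61008 v=-3.33611
1: F=-149.02691 v=-1.56210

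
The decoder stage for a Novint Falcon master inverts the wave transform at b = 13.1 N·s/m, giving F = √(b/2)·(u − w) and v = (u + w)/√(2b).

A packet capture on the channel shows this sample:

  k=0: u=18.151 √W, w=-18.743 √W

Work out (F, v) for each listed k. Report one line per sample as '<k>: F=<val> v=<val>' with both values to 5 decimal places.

0: F=94.42270 v=-0.11566

k=0: u−w=36.89400, u+w=-0.59200; √(b/2)=2.55930, √(2b)=5.11859; F=2.55930×36.894=94.42270, v=-0.59200/5.11859=-0.11566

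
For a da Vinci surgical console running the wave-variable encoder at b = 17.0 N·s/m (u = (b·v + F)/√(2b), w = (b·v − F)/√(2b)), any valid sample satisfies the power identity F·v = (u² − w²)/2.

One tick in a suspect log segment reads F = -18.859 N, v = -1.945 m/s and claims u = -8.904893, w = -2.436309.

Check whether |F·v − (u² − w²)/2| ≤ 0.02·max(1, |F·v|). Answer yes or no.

F·v = (-18.859)×(-1.945) = 36.680755 W.
(u² − w²)/2 = (79.297119 − 5.935602)/2 = 36.680759 W.
|Δ| = 0.000004;  2% of max(1, |F·v|) = 0.733615.

yes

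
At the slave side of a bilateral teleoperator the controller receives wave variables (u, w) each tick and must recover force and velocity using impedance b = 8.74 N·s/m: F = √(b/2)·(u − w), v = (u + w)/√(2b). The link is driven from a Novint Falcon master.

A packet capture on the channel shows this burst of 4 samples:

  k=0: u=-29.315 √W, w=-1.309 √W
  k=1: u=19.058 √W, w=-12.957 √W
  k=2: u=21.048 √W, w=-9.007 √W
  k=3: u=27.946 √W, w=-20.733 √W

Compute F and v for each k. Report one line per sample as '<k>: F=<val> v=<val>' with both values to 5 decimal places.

k=0: u−w=-28.00600, u+w=-30.62400; √(b/2)=2.09045, √(2b)=4.18091; F=2.09045×(-28.006)=-58.54527, v=-30.62400/4.18091=-7.32472
k=1: u−w=32.01500, u+w=6.10100; √(b/2)=2.09045, √(2b)=4.18091; F=2.09045×32.015=66.92590, v=6.10100/4.18091=1.45925
k=2: u−w=30.05500, u+w=12.04100; √(b/2)=2.09045, √(2b)=4.18091; F=2.09045×30.055=62.82861, v=12.04100/4.18091=2.88000
k=3: u−w=48.67900, u+w=7.21300; √(b/2)=2.09045, √(2b)=4.18091; F=2.09045×48.679=101.76123, v=7.21300/4.18091=1.72522

0: F=-58.54527 v=-7.32472
1: F=66.92590 v=1.45925
2: F=62.82861 v=2.88000
3: F=101.76123 v=1.72522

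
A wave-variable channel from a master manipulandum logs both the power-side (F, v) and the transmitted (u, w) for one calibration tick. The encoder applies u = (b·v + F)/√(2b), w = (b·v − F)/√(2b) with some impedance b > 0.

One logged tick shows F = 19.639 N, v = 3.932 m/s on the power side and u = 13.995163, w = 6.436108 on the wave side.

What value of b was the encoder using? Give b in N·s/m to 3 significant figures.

u + w = 20.431271;  u + w = √(2b)·v, so √(2b) = 20.431271/3.932 = 5.196152.
b = (√(2b))²/2 = 26.999999/2 = 13.500000.
(Check via u − w = 2F/√(2b): u − w = 7.559055, 2F/√(2b) = 7.559055.)

b = 13.5 N·s/m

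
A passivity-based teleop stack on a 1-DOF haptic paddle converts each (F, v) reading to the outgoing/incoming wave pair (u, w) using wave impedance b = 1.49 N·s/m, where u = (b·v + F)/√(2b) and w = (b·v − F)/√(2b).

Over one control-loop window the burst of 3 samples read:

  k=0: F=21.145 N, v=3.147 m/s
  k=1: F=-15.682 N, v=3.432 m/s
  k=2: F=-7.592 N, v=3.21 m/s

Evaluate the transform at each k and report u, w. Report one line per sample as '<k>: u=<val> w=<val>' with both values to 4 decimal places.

0: u=14.9653 w=-9.5327
1: u=-6.1221 w=12.0466
2: u=-1.6273 w=7.1686

k=0: b·v=1.49×3.147=4.6890; √(2b)=1.7263; u=(4.6890+21.145)/1.7263=14.9653, w=(4.6890−21.145)/1.7263=-9.5327
k=1: b·v=1.49×3.432=5.1137; √(2b)=1.7263; u=(5.1137+(-15.682))/1.7263=-6.1221, w=(5.1137−(-15.682))/1.7263=12.0466
k=2: b·v=1.49×3.21=4.7829; √(2b)=1.7263; u=(4.7829+(-7.592))/1.7263=-1.6273, w=(4.7829−(-7.592))/1.7263=7.1686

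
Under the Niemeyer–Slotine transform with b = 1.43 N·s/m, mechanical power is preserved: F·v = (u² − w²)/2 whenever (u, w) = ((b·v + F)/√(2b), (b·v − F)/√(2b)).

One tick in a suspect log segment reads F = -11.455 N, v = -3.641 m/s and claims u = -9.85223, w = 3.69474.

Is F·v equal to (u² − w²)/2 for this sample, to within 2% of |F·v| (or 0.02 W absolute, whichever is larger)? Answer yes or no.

F·v = (-11.455)×(-3.641) = 41.7077 W.
(u² − w²)/2 = (97.0664 − 13.6511)/2 = 41.7077 W.
|Δ| = 0.0000;  2% of max(1, |F·v|) = 0.8342.

yes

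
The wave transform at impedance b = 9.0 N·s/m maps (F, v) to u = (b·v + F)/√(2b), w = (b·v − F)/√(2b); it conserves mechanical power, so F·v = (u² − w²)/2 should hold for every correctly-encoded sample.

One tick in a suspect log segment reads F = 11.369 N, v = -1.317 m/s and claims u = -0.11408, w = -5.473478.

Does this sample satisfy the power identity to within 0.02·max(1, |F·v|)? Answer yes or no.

F·v = 11.369×(-1.317) = -14.972973 W.
(u² − w²)/2 = (0.013014 − 29.958961)/2 = -14.972974 W.
|Δ| = 0.000001;  2% of max(1, |F·v|) = 0.299459.

yes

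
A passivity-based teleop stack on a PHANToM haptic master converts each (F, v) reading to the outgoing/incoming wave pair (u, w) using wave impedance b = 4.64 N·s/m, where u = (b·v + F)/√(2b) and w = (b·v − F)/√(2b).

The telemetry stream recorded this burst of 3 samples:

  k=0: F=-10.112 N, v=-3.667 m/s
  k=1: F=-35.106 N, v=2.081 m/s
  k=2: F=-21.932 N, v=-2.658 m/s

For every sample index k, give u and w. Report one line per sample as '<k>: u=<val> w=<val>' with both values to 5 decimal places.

0: u=-8.90483 w=-2.26598
1: u=-8.35442 w=14.69379
2: u=-11.24808 w=3.15099

k=0: b·v=4.64×(-3.667)=-17.01488; √(2b)=3.04631; u=(-17.01488+(-10.112))/3.04631=-8.90483, w=(-17.01488−(-10.112))/3.04631=-2.26598
k=1: b·v=4.64×2.081=9.65584; √(2b)=3.04631; u=(9.65584+(-35.106))/3.04631=-8.35442, w=(9.65584−(-35.106))/3.04631=14.69379
k=2: b·v=4.64×(-2.658)=-12.33312; √(2b)=3.04631; u=(-12.33312+(-21.932))/3.04631=-11.24808, w=(-12.33312−(-21.932))/3.04631=3.15099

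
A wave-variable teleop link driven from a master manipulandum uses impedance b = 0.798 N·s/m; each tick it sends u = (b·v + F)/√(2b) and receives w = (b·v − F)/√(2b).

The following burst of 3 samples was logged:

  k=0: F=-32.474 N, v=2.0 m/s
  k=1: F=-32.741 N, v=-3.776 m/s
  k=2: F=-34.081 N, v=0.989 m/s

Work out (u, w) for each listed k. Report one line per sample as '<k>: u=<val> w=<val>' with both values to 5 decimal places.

k=0: b·v=0.798×2.0=1.59600; √(2b)=1.26333; u=(1.59600+(-32.474))/1.26333=-24.44177, w=(1.59600−(-32.474))/1.26333=26.96843
k=1: b·v=0.798×(-3.776)=-3.01325; √(2b)=1.26333; u=(-3.01325+(-32.741))/1.26333=-28.30161, w=(-3.01325−(-32.741))/1.26333=23.53128
k=2: b·v=0.798×0.989=0.78922; √(2b)=1.26333; u=(0.78922+(-34.081))/1.26333=-26.35242, w=(0.78922−(-34.081))/1.26333=27.60185

0: u=-24.44177 w=26.96843
1: u=-28.30161 w=23.53128
2: u=-26.35242 w=27.60185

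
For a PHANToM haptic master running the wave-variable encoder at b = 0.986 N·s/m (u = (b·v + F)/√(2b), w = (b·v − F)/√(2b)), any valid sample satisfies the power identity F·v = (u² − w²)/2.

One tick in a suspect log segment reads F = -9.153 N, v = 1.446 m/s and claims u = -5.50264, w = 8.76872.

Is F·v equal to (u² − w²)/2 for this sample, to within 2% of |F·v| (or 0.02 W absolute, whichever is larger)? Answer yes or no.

F·v = (-9.153)×1.446 = -13.23524 W.
(u² − w²)/2 = (30.27905 − 76.89045)/2 = -23.30570 W.
|Δ| = 10.07046;  2% of max(1, |F·v|) = 0.26470.

no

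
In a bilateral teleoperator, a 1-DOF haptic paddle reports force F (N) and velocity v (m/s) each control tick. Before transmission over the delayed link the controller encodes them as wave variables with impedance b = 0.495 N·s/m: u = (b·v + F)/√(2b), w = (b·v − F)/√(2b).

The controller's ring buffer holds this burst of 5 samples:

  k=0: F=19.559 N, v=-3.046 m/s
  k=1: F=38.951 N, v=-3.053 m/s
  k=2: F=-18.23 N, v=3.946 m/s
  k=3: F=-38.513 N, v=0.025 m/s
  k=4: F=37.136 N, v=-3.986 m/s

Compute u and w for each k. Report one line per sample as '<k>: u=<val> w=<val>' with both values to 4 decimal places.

0: u=18.1422 w=-21.1729
1: u=37.6284 w=-40.6661
2: u=-16.3587 w=20.2849
3: u=-38.6946 w=38.7195
4: u=35.3401 w=-39.3061

k=0: b·v=0.495×(-3.046)=-1.5078; √(2b)=0.9950; u=(-1.5078+19.559)/0.9950=18.1422, w=(-1.5078−19.559)/0.9950=-21.1729
k=1: b·v=0.495×(-3.053)=-1.5112; √(2b)=0.9950; u=(-1.5112+38.951)/0.9950=37.6284, w=(-1.5112−38.951)/0.9950=-40.6661
k=2: b·v=0.495×3.946=1.9533; √(2b)=0.9950; u=(1.9533+(-18.23))/0.9950=-16.3587, w=(1.9533−(-18.23))/0.9950=20.2849
k=3: b·v=0.495×0.025=0.0124; √(2b)=0.9950; u=(0.0124+(-38.513))/0.9950=-38.6946, w=(0.0124−(-38.513))/0.9950=38.7195
k=4: b·v=0.495×(-3.986)=-1.9731; √(2b)=0.9950; u=(-1.9731+37.136)/0.9950=35.3401, w=(-1.9731−37.136)/0.9950=-39.3061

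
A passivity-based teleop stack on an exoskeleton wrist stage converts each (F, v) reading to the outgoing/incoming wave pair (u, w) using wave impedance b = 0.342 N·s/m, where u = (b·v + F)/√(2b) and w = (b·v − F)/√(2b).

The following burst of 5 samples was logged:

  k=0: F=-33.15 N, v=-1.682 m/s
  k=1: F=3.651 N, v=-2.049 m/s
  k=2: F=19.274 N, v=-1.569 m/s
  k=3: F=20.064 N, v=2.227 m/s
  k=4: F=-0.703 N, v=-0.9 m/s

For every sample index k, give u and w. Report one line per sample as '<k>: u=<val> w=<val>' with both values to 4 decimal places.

k=0: b·v=0.342×(-1.682)=-0.5752; √(2b)=0.8270; u=(-0.5752+(-33.15))/0.8270=-40.7781, w=(-0.5752−(-33.15))/0.8270=39.3870
k=1: b·v=0.342×(-2.049)=-0.7008; √(2b)=0.8270; u=(-0.7008+3.651)/0.8270=3.5672, w=(-0.7008−3.651)/0.8270=-5.2618
k=2: b·v=0.342×(-1.569)=-0.5366; √(2b)=0.8270; u=(-0.5366+19.274)/0.8270=22.6559, w=(-0.5366−19.274)/0.8270=-23.9535
k=3: b·v=0.342×2.227=0.7616; √(2b)=0.8270; u=(0.7616+20.064)/0.8270=25.1808, w=(0.7616−20.064)/0.8270=-23.3390
k=4: b·v=0.342×(-0.9)=-0.3078; √(2b)=0.8270; u=(-0.3078+(-0.703))/0.8270=-1.2222, w=(-0.3078−(-0.703))/0.8270=0.4778

0: u=-40.7781 w=39.3870
1: u=3.5672 w=-5.2618
2: u=22.6559 w=-23.9535
3: u=25.1808 w=-23.3390
4: u=-1.2222 w=0.4778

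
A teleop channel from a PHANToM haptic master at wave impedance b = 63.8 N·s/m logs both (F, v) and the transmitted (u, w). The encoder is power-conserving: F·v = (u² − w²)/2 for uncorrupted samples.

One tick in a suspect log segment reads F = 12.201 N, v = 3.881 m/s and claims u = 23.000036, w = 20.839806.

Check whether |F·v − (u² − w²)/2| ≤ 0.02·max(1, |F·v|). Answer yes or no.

F·v = 12.201×3.881 = 47.352081 W.
(u² − w²)/2 = (529.001656 − 434.297514)/2 = 47.352071 W.
|Δ| = 0.000010;  2% of max(1, |F·v|) = 0.947042.

yes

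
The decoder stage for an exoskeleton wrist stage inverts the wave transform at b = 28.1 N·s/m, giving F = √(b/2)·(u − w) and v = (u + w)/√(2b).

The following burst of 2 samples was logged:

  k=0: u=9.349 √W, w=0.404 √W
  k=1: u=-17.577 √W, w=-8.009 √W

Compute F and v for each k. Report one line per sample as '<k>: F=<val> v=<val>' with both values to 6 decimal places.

0: F=33.528838 v=1.300978
1: F=-35.864050 v=-3.412984

k=0: u−w=8.945000, u+w=9.753000; √(b/2)=3.748333, √(2b)=7.496666; F=3.748333×8.945=33.528838, v=9.753000/7.496666=1.300978
k=1: u−w=-9.568000, u+w=-25.586000; √(b/2)=3.748333, √(2b)=7.496666; F=3.748333×(-9.568)=-35.864050, v=-25.586000/7.496666=-3.412984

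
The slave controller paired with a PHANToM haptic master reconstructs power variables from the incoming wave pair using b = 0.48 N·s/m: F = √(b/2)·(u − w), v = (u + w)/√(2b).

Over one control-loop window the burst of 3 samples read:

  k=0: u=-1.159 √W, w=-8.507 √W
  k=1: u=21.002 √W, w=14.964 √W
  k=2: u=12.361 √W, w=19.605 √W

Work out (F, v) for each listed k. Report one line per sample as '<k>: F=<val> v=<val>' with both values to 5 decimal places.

k=0: u−w=7.34800, u+w=-9.66600; √(b/2)=0.48990, √(2b)=0.97980; F=0.48990×7.348=3.59977, v=-9.66600/0.97980=-9.86532
k=1: u−w=6.03800, u+w=35.96600; √(b/2)=0.48990, √(2b)=0.97980; F=0.48990×6.038=2.95800, v=35.96600/0.97980=36.70765
k=2: u−w=-7.24400, u+w=31.96600; √(b/2)=0.48990, √(2b)=0.97980; F=0.48990×(-7.244)=-3.54882, v=31.96600/0.97980=32.62516

0: F=3.59977 v=-9.86532
1: F=2.95800 v=36.70765
2: F=-3.54882 v=32.62516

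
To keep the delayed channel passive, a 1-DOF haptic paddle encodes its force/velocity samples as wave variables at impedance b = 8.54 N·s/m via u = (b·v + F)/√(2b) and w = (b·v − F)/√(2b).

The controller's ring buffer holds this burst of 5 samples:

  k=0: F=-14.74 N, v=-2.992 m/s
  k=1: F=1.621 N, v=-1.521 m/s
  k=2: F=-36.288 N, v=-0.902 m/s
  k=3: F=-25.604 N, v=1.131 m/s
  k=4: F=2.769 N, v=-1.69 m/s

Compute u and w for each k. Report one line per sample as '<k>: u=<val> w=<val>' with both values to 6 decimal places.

0: u=-9.749255 w=-2.616069
1: u=-2.750763 w=-3.535220
2: u=-10.644388 w=6.916606
3: u=-3.858226 w=8.532418
4: u=-2.822206 w=-4.162219

k=0: b·v=8.54×(-2.992)=-25.551680; √(2b)=4.132796; u=(-25.551680+(-14.74))/4.132796=-9.749255, w=(-25.551680−(-14.74))/4.132796=-2.616069
k=1: b·v=8.54×(-1.521)=-12.989340; √(2b)=4.132796; u=(-12.989340+1.621)/4.132796=-2.750763, w=(-12.989340−1.621)/4.132796=-3.535220
k=2: b·v=8.54×(-0.902)=-7.703080; √(2b)=4.132796; u=(-7.703080+(-36.288))/4.132796=-10.644388, w=(-7.703080−(-36.288))/4.132796=6.916606
k=3: b·v=8.54×1.131=9.658740; √(2b)=4.132796; u=(9.658740+(-25.604))/4.132796=-3.858226, w=(9.658740−(-25.604))/4.132796=8.532418
k=4: b·v=8.54×(-1.69)=-14.432600; √(2b)=4.132796; u=(-14.432600+2.769)/4.132796=-2.822206, w=(-14.432600−2.769)/4.132796=-4.162219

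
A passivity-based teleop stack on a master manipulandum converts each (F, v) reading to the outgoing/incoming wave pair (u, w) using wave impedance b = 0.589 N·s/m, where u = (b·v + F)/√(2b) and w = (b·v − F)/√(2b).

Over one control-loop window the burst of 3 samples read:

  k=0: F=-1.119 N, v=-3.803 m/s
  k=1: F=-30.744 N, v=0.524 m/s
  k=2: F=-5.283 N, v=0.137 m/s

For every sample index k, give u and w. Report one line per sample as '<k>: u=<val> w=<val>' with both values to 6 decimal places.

k=0: b·v=0.589×(-3.803)=-2.239967; √(2b)=1.085357; u=(-2.239967+(-1.119))/1.085357=-3.094804, w=(-2.239967−(-1.119))/1.085357=-1.032809
k=1: b·v=0.589×0.524=0.308636; √(2b)=1.085357; u=(0.308636+(-30.744))/1.085357=-28.041798, w=(0.308636−(-30.744))/1.085357=28.610525
k=2: b·v=0.589×0.137=0.080693; √(2b)=1.085357; u=(0.080693+(-5.283))/1.085357=-4.793176, w=(0.080693−(-5.283))/1.085357=4.941869

0: u=-3.094804 w=-1.032809
1: u=-28.041798 w=28.610525
2: u=-4.793176 w=4.941869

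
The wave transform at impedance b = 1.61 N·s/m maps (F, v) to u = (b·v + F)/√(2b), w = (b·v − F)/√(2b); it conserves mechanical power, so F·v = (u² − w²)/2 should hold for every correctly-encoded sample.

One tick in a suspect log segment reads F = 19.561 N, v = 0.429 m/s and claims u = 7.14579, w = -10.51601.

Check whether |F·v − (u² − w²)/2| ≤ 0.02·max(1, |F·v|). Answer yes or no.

no

F·v = 19.561×0.429 = 8.39167 W.
(u² − w²)/2 = (51.06231 − 110.58647)/2 = -29.76208 W.
|Δ| = 38.15374;  2% of max(1, |F·v|) = 0.16783.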